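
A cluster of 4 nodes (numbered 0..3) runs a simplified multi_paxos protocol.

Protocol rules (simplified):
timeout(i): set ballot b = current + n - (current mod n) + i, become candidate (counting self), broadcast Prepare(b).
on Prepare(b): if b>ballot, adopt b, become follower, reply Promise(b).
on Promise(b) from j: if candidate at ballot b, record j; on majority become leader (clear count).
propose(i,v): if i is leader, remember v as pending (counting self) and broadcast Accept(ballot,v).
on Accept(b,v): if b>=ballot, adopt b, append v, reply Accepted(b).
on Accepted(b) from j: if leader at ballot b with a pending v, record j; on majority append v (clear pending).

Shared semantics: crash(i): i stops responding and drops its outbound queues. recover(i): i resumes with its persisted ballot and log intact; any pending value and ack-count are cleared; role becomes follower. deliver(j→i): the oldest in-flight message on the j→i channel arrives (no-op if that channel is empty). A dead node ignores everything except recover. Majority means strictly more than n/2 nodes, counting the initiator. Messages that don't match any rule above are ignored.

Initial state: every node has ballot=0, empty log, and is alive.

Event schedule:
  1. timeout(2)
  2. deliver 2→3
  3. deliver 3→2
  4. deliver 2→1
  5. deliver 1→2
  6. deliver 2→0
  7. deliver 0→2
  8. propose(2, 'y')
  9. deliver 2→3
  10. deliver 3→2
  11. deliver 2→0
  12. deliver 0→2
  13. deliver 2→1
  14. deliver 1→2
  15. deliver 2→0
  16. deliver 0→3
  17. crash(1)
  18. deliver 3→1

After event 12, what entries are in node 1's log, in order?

after 1 — timeout(2): n2:cand/b6/[-]
after 2 — deliver 2→3: n3:foll/b6/[-]
after 3 — deliver 3→2: ·
after 4 — deliver 2→1: n1:foll/b6/[-]
after 5 — deliver 1→2: n2:lead/b6/[-]
after 6 — deliver 2→0: n0:foll/b6/[-]
after 7 — deliver 0→2: ·
after 8 — propose(2,'y'): ·
after 9 — deliver 2→3: n3:foll/b6/[y]
after 10 — deliver 3→2: ·
after 11 — deliver 2→0: n0:foll/b6/[y]
after 12 — deliver 0→2: n2:lead/b6/[y]

empty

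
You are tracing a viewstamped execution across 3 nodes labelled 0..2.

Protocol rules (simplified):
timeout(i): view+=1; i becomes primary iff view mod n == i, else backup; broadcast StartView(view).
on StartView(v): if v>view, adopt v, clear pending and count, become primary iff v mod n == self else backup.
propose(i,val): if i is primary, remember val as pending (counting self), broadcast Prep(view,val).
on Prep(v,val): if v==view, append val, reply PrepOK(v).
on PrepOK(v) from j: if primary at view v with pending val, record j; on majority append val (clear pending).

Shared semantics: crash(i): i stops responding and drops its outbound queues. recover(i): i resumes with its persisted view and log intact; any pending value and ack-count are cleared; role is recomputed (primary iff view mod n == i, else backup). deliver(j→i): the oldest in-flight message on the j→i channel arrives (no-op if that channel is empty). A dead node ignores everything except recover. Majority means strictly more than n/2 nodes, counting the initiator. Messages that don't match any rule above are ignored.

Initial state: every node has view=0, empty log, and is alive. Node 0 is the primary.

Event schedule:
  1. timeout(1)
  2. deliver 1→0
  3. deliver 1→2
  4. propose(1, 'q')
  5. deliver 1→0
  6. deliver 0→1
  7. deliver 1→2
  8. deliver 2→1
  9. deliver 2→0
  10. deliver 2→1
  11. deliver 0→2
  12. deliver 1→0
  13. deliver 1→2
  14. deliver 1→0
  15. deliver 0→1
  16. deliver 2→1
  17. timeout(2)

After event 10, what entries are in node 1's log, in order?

[1] timeout(1) → N1(prim v1 [-])
[2] deliver 1→0 → N0(back v1 [-])
[3] deliver 1→2 → N2(back v1 [-])
[4] propose(1,'q') → ∅
[5] deliver 1→0 → N0(back v1 [q])
[6] deliver 0→1 → N1(prim v1 [q])
[7] deliver 1→2 → N2(back v1 [q])
[8] deliver 2→1 → ∅
[9] deliver 2→0 → ∅
[10] deliver 2→1 → ∅

q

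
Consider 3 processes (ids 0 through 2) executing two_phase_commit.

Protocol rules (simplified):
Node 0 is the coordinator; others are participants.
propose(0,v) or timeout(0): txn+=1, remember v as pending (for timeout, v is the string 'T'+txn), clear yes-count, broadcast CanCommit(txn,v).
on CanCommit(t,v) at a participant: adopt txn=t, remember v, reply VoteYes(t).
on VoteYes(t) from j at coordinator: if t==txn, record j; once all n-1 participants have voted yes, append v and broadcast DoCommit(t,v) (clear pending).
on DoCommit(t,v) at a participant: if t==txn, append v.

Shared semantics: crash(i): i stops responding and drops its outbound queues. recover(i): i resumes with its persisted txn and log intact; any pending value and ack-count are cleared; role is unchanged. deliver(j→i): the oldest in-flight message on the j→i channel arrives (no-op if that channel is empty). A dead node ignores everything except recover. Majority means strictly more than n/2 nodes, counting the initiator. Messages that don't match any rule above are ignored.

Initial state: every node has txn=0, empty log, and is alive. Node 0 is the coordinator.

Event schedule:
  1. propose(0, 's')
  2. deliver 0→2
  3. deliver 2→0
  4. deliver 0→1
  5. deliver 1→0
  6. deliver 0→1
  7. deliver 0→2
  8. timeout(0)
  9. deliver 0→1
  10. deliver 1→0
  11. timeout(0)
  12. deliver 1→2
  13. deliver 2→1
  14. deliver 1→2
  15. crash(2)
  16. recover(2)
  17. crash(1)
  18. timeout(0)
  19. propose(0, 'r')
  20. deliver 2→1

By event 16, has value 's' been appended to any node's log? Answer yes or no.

after 1 — propose(0,'s'): n0:coor/t1/[-]
after 2 — deliver 0→2: n2:part/t1/[-]
after 3 — deliver 2→0: ·
after 4 — deliver 0→1: n1:part/t1/[-]
after 5 — deliver 1→0: n0:coor/t1/[s]
after 6 — deliver 0→1: n1:part/t1/[s]
after 7 — deliver 0→2: n2:part/t1/[s]
after 8 — timeout(0): n0:coor/t2/[s]
after 9 — deliver 0→1: n1:part/t2/[s]
after 10 — deliver 1→0: ·
after 11 — timeout(0): n0:coor/t3/[s]
after 12 — deliver 1→2: ·
after 13 — deliver 2→1: ·
after 14 — deliver 1→2: ·
after 15 — crash(2): n2:✗part/t1/[s]
after 16 — recover(2): n2:part/t1/[s]

yes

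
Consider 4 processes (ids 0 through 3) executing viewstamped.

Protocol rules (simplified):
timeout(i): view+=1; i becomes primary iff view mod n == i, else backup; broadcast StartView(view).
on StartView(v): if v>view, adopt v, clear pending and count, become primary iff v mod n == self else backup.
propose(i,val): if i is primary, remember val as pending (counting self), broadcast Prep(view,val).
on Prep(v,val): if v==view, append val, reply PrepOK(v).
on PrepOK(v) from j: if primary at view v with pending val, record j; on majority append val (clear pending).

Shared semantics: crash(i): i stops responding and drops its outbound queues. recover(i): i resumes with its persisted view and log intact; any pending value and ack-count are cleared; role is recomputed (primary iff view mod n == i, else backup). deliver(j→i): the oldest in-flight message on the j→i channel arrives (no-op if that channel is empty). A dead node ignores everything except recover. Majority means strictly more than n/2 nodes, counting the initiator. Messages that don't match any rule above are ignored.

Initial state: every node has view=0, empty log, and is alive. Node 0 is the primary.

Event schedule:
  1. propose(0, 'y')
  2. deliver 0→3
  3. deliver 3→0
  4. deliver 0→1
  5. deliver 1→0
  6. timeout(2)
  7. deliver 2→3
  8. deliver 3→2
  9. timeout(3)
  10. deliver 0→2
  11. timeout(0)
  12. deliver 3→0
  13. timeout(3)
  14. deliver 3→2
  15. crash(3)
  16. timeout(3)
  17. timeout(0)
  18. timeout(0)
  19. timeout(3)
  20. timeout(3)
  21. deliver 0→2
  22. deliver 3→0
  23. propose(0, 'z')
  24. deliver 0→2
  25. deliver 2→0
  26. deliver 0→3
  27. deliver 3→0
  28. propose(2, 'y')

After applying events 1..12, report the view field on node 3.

2

e1 propose(0,'y'): ·
e2 deliver 0→3: 3[back,v=0,y]
e3 deliver 3→0: ·
e4 deliver 0→1: 1[back,v=0,y]
e5 deliver 1→0: 0[prim,v=0,y]
e6 timeout(2): 2[back,v=1,-]
e7 deliver 2→3: 3[back,v=1,y]
e8 deliver 3→2: ·
e9 timeout(3): 3[back,v=2,y]
e10 deliver 0→2: ·
e11 timeout(0): 0[back,v=1,y]
e12 deliver 3→0: 0[back,v=2,y]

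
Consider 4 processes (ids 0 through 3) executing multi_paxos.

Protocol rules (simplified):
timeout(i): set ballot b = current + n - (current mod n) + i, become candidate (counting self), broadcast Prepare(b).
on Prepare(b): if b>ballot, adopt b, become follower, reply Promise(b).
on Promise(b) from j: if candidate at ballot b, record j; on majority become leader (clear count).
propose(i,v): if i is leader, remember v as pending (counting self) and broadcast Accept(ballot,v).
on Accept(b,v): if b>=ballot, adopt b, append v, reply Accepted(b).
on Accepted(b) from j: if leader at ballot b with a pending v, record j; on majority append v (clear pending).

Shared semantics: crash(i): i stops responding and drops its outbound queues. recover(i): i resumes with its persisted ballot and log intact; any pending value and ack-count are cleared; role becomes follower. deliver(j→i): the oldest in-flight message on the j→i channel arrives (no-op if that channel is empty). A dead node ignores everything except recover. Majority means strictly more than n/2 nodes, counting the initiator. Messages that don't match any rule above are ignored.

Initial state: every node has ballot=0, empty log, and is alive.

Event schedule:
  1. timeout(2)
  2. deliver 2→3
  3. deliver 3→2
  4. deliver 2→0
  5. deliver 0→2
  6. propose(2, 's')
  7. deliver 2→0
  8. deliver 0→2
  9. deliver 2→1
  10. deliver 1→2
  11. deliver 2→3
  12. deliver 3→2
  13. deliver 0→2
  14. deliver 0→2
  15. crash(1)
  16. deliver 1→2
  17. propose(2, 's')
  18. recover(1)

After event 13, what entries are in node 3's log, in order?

s

e1 timeout(2): 2[cand,b=6,-]
e2 deliver 2→3: 3[foll,b=6,-]
e3 deliver 3→2: ·
e4 deliver 2→0: 0[foll,b=6,-]
e5 deliver 0→2: 2[lead,b=6,-]
e6 propose(2,'s'): ·
e7 deliver 2→0: 0[foll,b=6,s]
e8 deliver 0→2: ·
e9 deliver 2→1: 1[foll,b=6,-]
e10 deliver 1→2: ·
e11 deliver 2→3: 3[foll,b=6,s]
e12 deliver 3→2: 2[lead,b=6,s]
e13 deliver 0→2: ·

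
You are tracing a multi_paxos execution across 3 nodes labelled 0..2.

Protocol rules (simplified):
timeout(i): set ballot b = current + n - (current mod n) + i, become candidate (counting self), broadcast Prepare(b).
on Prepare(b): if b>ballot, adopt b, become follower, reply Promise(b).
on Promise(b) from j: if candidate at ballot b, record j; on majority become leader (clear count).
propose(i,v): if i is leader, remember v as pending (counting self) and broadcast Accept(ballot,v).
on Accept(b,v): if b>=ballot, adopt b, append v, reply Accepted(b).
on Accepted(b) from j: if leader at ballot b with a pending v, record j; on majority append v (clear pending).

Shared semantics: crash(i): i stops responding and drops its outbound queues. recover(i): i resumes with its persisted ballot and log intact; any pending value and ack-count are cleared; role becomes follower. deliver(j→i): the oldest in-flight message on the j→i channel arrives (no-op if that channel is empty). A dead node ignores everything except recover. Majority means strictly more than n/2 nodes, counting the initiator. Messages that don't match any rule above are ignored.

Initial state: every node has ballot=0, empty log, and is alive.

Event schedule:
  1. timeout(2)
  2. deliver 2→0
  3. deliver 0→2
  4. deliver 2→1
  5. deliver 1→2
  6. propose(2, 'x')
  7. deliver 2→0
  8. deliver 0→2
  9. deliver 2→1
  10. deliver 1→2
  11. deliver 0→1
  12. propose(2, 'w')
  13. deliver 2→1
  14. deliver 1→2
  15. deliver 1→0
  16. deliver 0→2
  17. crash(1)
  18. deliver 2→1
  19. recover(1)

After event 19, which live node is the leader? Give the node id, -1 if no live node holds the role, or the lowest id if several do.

e1 timeout(2): 2[cand,b=5,-]
e2 deliver 2→0: 0[foll,b=5,-]
e3 deliver 0→2: 2[lead,b=5,-]
e4 deliver 2→1: 1[foll,b=5,-]
e5 deliver 1→2: ·
e6 propose(2,'x'): ·
e7 deliver 2→0: 0[foll,b=5,x]
e8 deliver 0→2: 2[lead,b=5,x]
e9 deliver 2→1: 1[foll,b=5,x]
e10 deliver 1→2: ·
e11 deliver 0→1: ·
e12 propose(2,'w'): ·
e13 deliver 2→1: 1[foll,b=5,x,w]
e14 deliver 1→2: 2[lead,b=5,x,w]
e15 deliver 1→0: ·
e16 deliver 0→2: ·
e17 crash(1): 1[✗foll,b=5,x,w]
e18 deliver 2→1: ·
e19 recover(1): 1[foll,b=5,x,w]

2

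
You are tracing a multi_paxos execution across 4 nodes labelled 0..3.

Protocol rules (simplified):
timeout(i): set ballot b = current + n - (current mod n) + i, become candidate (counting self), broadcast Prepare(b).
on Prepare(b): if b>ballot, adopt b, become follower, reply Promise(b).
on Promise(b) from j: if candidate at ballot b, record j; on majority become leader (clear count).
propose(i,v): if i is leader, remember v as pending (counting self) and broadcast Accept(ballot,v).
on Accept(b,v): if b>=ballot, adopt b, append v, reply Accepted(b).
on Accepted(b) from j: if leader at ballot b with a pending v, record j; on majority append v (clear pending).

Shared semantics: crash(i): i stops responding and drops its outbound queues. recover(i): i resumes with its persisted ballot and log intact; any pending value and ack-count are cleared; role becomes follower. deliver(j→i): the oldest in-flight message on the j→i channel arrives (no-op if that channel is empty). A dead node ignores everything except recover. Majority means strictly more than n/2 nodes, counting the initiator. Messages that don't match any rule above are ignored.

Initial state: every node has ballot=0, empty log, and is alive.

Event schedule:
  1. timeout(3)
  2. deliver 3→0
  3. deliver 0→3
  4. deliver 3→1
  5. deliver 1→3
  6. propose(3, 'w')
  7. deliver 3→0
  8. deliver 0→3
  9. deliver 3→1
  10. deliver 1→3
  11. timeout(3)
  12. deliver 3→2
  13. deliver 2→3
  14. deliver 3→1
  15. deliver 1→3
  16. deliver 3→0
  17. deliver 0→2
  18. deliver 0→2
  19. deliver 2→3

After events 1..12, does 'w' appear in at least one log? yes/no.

after 1 — timeout(3): n3:cand/b7/[-]
after 2 — deliver 3→0: n0:foll/b7/[-]
after 3 — deliver 0→3: ·
after 4 — deliver 3→1: n1:foll/b7/[-]
after 5 — deliver 1→3: n3:lead/b7/[-]
after 6 — propose(3,'w'): ·
after 7 — deliver 3→0: n0:foll/b7/[w]
after 8 — deliver 0→3: ·
after 9 — deliver 3→1: n1:foll/b7/[w]
after 10 — deliver 1→3: n3:lead/b7/[w]
after 11 — timeout(3): n3:cand/b11/[w]
after 12 — deliver 3→2: n2:foll/b7/[-]

yes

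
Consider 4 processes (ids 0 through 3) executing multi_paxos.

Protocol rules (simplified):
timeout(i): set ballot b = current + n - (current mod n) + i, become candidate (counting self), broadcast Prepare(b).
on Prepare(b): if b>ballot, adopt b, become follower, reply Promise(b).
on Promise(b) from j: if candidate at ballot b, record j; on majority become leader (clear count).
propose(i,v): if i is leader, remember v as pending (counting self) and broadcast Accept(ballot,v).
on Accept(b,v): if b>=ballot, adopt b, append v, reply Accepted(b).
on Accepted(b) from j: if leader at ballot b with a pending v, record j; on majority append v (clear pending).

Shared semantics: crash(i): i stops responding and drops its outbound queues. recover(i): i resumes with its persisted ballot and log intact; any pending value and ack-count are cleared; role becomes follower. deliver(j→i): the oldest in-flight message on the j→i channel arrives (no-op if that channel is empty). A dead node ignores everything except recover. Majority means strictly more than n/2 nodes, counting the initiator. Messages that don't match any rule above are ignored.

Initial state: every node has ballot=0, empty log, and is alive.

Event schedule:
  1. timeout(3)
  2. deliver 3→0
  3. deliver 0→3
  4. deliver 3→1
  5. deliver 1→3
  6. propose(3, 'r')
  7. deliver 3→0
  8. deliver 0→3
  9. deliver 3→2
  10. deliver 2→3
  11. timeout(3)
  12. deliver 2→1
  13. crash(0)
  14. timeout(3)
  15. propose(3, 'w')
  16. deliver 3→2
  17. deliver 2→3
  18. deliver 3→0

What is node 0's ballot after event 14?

7

[1] timeout(3) → N3(cand b7 [-])
[2] deliver 3→0 → N0(foll b7 [-])
[3] deliver 0→3 → ∅
[4] deliver 3→1 → N1(foll b7 [-])
[5] deliver 1→3 → N3(lead b7 [-])
[6] propose(3,'r') → ∅
[7] deliver 3→0 → N0(foll b7 [r])
[8] deliver 0→3 → ∅
[9] deliver 3→2 → N2(foll b7 [-])
[10] deliver 2→3 → ∅
[11] timeout(3) → N3(cand b11 [-])
[12] deliver 2→1 → ∅
[13] crash(0) → N0(✗foll b7 [r])
[14] timeout(3) → N3(cand b15 [-])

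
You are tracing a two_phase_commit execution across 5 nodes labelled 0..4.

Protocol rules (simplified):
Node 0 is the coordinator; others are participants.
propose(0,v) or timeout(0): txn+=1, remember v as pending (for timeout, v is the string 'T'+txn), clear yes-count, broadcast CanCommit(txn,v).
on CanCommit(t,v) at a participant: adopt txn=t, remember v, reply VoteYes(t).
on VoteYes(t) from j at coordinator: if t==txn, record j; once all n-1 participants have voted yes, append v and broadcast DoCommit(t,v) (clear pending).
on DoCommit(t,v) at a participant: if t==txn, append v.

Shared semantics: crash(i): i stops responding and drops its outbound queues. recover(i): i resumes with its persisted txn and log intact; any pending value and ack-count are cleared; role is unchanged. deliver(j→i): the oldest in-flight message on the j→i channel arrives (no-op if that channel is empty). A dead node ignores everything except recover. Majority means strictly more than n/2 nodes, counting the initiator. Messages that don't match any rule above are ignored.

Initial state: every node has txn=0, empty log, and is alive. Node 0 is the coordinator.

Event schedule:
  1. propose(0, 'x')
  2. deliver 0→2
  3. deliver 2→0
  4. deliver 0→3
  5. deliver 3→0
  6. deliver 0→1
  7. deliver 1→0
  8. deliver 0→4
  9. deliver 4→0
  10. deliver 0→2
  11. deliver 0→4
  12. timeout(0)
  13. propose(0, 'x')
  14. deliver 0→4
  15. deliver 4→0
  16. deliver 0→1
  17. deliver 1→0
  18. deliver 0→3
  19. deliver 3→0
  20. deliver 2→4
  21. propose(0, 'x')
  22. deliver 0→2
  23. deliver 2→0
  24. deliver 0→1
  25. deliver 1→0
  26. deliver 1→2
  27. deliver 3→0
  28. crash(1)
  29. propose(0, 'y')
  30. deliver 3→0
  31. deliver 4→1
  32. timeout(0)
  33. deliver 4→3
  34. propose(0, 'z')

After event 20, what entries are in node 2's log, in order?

[1] propose(0,'x') → N0(coor t1 [-])
[2] deliver 0→2 → N2(part t1 [-])
[3] deliver 2→0 → ∅
[4] deliver 0→3 → N3(part t1 [-])
[5] deliver 3→0 → ∅
[6] deliver 0→1 → N1(part t1 [-])
[7] deliver 1→0 → ∅
[8] deliver 0→4 → N4(part t1 [-])
[9] deliver 4→0 → N0(coor t1 [x])
[10] deliver 0→2 → N2(part t1 [x])
[11] deliver 0→4 → N4(part t1 [x])
[12] timeout(0) → N0(coor t2 [x])
[13] propose(0,'x') → N0(coor t3 [x])
[14] deliver 0→4 → N4(part t2 [x])
[15] deliver 4→0 → ∅
[16] deliver 0→1 → N1(part t1 [x])
[17] deliver 1→0 → ∅
[18] deliver 0→3 → N3(part t1 [x])
[19] deliver 3→0 → ∅
[20] deliver 2→4 → ∅

x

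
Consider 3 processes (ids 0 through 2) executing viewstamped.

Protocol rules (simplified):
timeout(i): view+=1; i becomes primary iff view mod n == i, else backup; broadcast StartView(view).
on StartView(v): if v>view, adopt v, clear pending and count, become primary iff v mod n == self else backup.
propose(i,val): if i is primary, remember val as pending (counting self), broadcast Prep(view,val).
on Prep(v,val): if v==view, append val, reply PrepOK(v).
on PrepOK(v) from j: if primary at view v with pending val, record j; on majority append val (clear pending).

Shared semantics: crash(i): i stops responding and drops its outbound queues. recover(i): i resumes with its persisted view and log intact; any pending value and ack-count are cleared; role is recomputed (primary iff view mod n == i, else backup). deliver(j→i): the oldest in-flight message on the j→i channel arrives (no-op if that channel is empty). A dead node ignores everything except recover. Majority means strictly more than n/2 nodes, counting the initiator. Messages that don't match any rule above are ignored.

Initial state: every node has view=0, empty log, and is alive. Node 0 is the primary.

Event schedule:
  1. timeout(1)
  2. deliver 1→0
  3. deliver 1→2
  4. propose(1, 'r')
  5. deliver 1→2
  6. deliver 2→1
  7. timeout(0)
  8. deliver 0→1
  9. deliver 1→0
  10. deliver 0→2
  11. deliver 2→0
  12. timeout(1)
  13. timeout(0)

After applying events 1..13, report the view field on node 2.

[1] timeout(1) → N1(prim v1 [-])
[2] deliver 1→0 → N0(back v1 [-])
[3] deliver 1→2 → N2(back v1 [-])
[4] propose(1,'r') → ∅
[5] deliver 1→2 → N2(back v1 [r])
[6] deliver 2→1 → N1(prim v1 [r])
[7] timeout(0) → N0(back v2 [-])
[8] deliver 0→1 → N1(back v2 [r])
[9] deliver 1→0 → ∅
[10] deliver 0→2 → N2(prim v2 [r])
[11] deliver 2→0 → ∅
[12] timeout(1) → N1(back v3 [r])
[13] timeout(0) → N0(prim v3 [-])

2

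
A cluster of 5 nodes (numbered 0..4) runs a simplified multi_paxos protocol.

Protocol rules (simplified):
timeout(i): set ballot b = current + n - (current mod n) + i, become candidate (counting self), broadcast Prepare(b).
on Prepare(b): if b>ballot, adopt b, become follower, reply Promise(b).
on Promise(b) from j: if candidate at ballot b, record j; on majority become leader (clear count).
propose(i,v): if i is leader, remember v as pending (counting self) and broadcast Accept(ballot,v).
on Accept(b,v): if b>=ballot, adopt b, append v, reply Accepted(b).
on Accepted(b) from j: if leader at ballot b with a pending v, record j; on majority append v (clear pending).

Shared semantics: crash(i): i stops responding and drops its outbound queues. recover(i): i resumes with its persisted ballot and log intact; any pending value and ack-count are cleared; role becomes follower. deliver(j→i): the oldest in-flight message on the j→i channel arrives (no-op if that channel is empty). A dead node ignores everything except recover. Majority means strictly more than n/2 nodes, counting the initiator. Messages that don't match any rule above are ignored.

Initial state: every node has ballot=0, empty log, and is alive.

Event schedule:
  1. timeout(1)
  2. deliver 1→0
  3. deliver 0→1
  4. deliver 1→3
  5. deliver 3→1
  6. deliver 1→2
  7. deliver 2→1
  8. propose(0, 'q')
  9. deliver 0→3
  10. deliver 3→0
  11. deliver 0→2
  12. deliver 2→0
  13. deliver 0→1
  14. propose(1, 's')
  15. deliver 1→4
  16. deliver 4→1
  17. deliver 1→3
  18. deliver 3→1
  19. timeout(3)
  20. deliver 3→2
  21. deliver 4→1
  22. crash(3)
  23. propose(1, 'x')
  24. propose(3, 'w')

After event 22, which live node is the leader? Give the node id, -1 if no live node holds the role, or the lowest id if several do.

1

after 1 — timeout(1): n1:cand/b6/[-]
after 2 — deliver 1→0: n0:foll/b6/[-]
after 3 — deliver 0→1: ·
after 4 — deliver 1→3: n3:foll/b6/[-]
after 5 — deliver 3→1: n1:lead/b6/[-]
after 6 — deliver 1→2: n2:foll/b6/[-]
after 7 — deliver 2→1: ·
after 8 — propose(0,'q'): ·
after 9 — deliver 0→3: ·
after 10 — deliver 3→0: ·
after 11 — deliver 0→2: ·
after 12 — deliver 2→0: ·
after 13 — deliver 0→1: ·
after 14 — propose(1,'s'): ·
after 15 — deliver 1→4: n4:foll/b6/[-]
after 16 — deliver 4→1: ·
after 17 — deliver 1→3: n3:foll/b6/[s]
after 18 — deliver 3→1: ·
after 19 — timeout(3): n3:cand/b13/[s]
after 20 — deliver 3→2: n2:foll/b13/[-]
after 21 — deliver 4→1: ·
after 22 — crash(3): n3:✗cand/b13/[s]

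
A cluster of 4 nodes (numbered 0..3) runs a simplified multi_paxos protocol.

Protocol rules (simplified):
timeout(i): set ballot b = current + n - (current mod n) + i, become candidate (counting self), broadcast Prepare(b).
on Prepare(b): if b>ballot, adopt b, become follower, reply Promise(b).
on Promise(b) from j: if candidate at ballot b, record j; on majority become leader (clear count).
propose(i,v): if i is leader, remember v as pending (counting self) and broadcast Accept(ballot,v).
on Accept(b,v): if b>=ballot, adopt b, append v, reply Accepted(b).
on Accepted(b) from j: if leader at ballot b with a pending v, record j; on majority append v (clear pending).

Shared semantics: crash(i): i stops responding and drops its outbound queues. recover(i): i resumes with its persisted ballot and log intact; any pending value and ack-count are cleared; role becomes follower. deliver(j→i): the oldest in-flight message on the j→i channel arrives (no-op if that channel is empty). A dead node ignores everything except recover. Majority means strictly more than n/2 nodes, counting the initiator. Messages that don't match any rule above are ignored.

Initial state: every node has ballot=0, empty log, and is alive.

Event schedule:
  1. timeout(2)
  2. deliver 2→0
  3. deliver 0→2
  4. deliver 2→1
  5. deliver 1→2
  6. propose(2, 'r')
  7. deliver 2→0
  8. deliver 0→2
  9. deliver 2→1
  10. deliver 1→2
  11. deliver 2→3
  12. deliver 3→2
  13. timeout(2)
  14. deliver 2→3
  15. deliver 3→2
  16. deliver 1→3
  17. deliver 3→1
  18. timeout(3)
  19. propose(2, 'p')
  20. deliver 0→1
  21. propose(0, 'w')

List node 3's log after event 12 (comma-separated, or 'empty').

empty

step 1 timeout(2): 2={cand,b=6,log=-}
step 2 deliver 2→0: 0={foll,b=6,log=-}
step 3 deliver 0→2: —
step 4 deliver 2→1: 1={foll,b=6,log=-}
step 5 deliver 1→2: 2={lead,b=6,log=-}
step 6 propose(2,'r'): —
step 7 deliver 2→0: 0={foll,b=6,log=r}
step 8 deliver 0→2: —
step 9 deliver 2→1: 1={foll,b=6,log=r}
step 10 deliver 1→2: 2={lead,b=6,log=r}
step 11 deliver 2→3: 3={foll,b=6,log=-}
step 12 deliver 3→2: —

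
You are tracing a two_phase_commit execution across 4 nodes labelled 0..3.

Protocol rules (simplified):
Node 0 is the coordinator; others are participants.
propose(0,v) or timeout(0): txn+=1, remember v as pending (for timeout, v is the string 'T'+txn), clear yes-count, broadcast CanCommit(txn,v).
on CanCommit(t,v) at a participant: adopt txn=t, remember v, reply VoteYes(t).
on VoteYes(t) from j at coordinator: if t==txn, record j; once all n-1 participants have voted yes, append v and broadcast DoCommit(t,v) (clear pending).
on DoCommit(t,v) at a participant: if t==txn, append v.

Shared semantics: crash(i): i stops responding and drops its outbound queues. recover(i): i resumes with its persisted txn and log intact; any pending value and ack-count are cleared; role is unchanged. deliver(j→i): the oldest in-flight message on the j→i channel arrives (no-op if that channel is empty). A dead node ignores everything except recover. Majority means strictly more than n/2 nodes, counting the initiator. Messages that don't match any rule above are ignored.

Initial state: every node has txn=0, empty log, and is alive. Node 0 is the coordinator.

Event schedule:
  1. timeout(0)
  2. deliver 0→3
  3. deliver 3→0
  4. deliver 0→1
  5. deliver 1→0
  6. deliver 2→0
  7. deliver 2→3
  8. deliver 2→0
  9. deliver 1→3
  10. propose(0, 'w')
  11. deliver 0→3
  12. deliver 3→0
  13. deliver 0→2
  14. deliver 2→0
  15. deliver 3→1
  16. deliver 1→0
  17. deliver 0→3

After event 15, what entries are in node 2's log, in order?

empty

1. timeout(0):  <0:coor t1 ->
2. deliver 0→3:  <3:part t1 ->
3. deliver 3→0:  nop
4. deliver 0→1:  <1:part t1 ->
5. deliver 1→0:  nop
6. deliver 2→0:  nop
7. deliver 2→3:  nop
8. deliver 2→0:  nop
9. deliver 1→3:  nop
10. propose(0,'w'):  <0:coor t2 ->
11. deliver 0→3:  <3:part t2 ->
12. deliver 3→0:  nop
13. deliver 0→2:  <2:part t1 ->
14. deliver 2→0:  nop
15. deliver 3→1:  nop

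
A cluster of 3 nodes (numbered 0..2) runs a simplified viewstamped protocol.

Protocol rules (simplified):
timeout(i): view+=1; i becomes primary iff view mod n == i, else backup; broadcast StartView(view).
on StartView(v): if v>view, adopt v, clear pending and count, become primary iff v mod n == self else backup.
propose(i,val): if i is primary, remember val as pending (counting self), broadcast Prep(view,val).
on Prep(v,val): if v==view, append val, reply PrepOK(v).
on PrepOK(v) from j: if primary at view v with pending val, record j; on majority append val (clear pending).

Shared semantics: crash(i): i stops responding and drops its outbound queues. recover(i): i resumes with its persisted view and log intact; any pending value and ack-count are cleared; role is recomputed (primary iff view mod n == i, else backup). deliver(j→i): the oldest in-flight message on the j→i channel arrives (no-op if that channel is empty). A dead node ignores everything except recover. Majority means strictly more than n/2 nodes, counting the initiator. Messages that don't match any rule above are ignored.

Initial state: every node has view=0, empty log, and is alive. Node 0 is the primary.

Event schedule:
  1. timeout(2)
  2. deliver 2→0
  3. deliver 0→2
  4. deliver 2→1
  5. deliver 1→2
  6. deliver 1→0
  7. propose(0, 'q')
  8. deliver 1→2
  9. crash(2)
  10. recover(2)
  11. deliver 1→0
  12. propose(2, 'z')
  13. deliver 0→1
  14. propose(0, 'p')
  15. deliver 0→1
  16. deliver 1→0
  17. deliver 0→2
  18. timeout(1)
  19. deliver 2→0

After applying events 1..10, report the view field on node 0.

1

step 1 timeout(2): 2={back,v=1,log=-}
step 2 deliver 2→0: 0={back,v=1,log=-}
step 3 deliver 0→2: —
step 4 deliver 2→1: 1={prim,v=1,log=-}
step 5 deliver 1→2: —
step 6 deliver 1→0: —
step 7 propose(0,'q'): —
step 8 deliver 1→2: —
step 9 crash(2): 2={✗back,v=1,log=-}
step 10 recover(2): 2={back,v=1,log=-}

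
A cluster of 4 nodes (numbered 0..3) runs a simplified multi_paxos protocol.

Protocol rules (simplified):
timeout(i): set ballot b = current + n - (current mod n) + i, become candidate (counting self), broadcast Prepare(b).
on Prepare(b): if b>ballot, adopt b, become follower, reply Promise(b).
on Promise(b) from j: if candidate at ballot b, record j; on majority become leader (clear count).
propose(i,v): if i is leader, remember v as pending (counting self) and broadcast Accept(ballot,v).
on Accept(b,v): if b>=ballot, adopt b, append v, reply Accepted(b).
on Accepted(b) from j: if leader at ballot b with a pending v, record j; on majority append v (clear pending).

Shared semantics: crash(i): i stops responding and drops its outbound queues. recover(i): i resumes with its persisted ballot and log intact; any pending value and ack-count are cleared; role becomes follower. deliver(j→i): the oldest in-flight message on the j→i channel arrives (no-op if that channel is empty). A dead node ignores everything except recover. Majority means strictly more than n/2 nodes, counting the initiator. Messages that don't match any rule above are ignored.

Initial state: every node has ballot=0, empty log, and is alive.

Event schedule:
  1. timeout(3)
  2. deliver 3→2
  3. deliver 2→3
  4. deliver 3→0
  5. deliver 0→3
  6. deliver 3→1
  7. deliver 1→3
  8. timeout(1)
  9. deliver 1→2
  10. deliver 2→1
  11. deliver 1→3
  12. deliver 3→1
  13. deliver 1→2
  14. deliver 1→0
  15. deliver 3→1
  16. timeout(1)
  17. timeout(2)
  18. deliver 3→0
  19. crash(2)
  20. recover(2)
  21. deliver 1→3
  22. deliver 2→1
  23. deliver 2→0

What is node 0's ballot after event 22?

9

[1] timeout(3) → N3(cand b7 [-])
[2] deliver 3→2 → N2(foll b7 [-])
[3] deliver 2→3 → ∅
[4] deliver 3→0 → N0(foll b7 [-])
[5] deliver 0→3 → N3(lead b7 [-])
[6] deliver 3→1 → N1(foll b7 [-])
[7] deliver 1→3 → ∅
[8] timeout(1) → N1(cand b9 [-])
[9] deliver 1→2 → N2(foll b9 [-])
[10] deliver 2→1 → ∅
[11] deliver 1→3 → N3(foll b9 [-])
[12] deliver 3→1 → N1(lead b9 [-])
[13] deliver 1→2 → ∅
[14] deliver 1→0 → N0(foll b9 [-])
[15] deliver 3→1 → ∅
[16] timeout(1) → N1(cand b13 [-])
[17] timeout(2) → N2(cand b14 [-])
[18] deliver 3→0 → ∅
[19] crash(2) → N2(✗cand b14 [-])
[20] recover(2) → N2(foll b14 [-])
[21] deliver 1→3 → N3(foll b13 [-])
[22] deliver 2→1 → ∅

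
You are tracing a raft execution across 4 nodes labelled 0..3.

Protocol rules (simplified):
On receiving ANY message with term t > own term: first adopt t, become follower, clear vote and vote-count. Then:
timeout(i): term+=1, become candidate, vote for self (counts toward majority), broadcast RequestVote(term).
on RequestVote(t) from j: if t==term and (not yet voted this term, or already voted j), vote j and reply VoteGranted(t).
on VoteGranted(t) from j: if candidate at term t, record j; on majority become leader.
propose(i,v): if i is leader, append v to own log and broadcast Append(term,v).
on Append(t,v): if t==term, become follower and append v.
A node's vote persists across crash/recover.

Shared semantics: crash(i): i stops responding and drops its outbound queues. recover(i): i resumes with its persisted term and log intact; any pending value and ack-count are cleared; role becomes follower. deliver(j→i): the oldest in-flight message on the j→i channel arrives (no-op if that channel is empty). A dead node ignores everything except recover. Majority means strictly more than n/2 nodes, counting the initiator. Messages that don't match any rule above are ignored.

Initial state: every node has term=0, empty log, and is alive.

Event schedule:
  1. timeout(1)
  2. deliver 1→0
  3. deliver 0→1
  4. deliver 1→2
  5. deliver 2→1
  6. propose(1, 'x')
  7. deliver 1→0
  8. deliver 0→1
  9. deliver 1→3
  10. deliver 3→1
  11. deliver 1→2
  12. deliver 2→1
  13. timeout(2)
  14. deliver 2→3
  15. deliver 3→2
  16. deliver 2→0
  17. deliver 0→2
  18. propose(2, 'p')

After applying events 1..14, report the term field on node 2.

[1] timeout(1) → N1(cand t1 [-])
[2] deliver 1→0 → N0(foll t1 [-])
[3] deliver 0→1 → ∅
[4] deliver 1→2 → N2(foll t1 [-])
[5] deliver 2→1 → N1(lead t1 [-])
[6] propose(1,'x') → N1(lead t1 [x])
[7] deliver 1→0 → N0(foll t1 [x])
[8] deliver 0→1 → ∅
[9] deliver 1→3 → N3(foll t1 [-])
[10] deliver 3→1 → ∅
[11] deliver 1→2 → N2(foll t1 [x])
[12] deliver 2→1 → ∅
[13] timeout(2) → N2(cand t2 [x])
[14] deliver 2→3 → N3(foll t2 [-])

2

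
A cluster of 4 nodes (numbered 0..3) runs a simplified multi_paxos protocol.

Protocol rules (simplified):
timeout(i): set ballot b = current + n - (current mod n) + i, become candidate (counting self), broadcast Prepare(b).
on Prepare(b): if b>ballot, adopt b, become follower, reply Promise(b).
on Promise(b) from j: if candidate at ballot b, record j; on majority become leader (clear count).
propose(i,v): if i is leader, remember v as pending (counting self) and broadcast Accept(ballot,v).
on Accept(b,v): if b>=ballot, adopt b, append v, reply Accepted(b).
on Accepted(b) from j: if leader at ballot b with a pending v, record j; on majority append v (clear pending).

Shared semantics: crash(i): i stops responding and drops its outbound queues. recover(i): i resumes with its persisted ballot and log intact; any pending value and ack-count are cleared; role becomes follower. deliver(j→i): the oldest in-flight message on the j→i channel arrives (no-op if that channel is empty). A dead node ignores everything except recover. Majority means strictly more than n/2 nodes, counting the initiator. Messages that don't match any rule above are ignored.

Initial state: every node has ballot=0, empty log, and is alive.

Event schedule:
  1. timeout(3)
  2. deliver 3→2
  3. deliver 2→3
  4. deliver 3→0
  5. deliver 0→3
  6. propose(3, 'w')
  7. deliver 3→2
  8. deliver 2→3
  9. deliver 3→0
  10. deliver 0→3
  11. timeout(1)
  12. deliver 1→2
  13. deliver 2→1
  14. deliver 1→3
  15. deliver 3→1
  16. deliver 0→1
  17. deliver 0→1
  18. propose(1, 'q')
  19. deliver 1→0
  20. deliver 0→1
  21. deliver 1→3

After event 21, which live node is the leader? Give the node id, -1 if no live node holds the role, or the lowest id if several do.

3

1. timeout(3):  <3:cand b7 ->
2. deliver 3→2:  <2:foll b7 ->
3. deliver 2→3:  nop
4. deliver 3→0:  <0:foll b7 ->
5. deliver 0→3:  <3:lead b7 ->
6. propose(3,'w'):  nop
7. deliver 3→2:  <2:foll b7 w>
8. deliver 2→3:  nop
9. deliver 3→0:  <0:foll b7 w>
10. deliver 0→3:  <3:lead b7 w>
11. timeout(1):  <1:cand b5 ->
12. deliver 1→2:  nop
13. deliver 2→1:  nop
14. deliver 1→3:  nop
15. deliver 3→1:  <1:foll b7 ->
16. deliver 0→1:  nop
17. deliver 0→1:  nop
18. propose(1,'q'):  nop
19. deliver 1→0:  nop
20. deliver 0→1:  nop
21. deliver 1→3:  nop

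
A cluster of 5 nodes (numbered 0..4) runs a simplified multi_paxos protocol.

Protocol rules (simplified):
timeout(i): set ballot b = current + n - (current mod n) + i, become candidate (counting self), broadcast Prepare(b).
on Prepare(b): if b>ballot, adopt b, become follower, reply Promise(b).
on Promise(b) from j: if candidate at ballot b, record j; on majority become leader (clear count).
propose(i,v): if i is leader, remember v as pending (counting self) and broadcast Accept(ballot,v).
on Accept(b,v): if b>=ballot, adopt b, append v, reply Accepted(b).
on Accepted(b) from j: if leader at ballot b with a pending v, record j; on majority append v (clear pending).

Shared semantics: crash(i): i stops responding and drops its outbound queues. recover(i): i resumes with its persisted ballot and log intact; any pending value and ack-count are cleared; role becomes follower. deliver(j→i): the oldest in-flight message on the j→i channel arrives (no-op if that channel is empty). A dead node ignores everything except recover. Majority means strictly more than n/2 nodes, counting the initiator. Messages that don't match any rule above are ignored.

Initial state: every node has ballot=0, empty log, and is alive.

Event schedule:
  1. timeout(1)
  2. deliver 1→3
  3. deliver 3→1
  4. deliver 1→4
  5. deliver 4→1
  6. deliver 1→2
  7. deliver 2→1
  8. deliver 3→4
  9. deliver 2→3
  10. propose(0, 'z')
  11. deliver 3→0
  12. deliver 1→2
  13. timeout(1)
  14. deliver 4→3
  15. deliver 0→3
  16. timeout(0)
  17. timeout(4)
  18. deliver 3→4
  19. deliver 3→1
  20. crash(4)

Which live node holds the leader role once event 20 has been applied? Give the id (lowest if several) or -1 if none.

e1 timeout(1): 1[cand,b=6,-]
e2 deliver 1→3: 3[foll,b=6,-]
e3 deliver 3→1: ·
e4 deliver 1→4: 4[foll,b=6,-]
e5 deliver 4→1: 1[lead,b=6,-]
e6 deliver 1→2: 2[foll,b=6,-]
e7 deliver 2→1: ·
e8 deliver 3→4: ·
e9 deliver 2→3: ·
e10 propose(0,'z'): ·
e11 deliver 3→0: ·
e12 deliver 1→2: ·
e13 timeout(1): 1[cand,b=11,-]
e14 deliver 4→3: ·
e15 deliver 0→3: ·
e16 timeout(0): 0[cand,b=5,-]
e17 timeout(4): 4[cand,b=14,-]
e18 deliver 3→4: ·
e19 deliver 3→1: ·
e20 crash(4): 4[✗cand,b=14,-]

-1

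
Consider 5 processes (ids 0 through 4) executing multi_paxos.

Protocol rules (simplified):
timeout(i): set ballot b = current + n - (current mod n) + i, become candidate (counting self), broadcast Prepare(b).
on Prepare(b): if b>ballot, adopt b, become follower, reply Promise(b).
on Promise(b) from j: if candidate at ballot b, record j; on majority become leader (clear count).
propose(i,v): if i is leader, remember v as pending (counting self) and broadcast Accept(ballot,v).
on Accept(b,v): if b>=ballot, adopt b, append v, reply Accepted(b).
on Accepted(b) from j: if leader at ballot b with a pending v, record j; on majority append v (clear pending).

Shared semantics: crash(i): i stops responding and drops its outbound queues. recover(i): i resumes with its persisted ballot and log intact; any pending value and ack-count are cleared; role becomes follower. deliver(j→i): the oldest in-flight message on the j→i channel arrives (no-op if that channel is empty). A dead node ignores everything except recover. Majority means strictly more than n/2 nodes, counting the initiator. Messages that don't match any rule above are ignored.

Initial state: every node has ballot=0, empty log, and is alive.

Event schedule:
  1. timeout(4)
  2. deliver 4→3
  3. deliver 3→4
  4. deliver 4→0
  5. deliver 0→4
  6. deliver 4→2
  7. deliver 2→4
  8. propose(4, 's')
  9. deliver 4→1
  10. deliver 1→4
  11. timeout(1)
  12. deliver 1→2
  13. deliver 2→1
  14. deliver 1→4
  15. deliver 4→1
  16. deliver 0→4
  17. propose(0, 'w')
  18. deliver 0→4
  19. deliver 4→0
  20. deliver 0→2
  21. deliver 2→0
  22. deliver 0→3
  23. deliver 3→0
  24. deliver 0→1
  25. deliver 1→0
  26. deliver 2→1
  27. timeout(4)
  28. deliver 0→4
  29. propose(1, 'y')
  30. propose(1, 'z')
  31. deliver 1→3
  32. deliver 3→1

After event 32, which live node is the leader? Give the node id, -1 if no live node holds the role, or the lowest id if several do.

1

step 1 timeout(4): 4={cand,b=9,log=-}
step 2 deliver 4→3: 3={foll,b=9,log=-}
step 3 deliver 3→4: —
step 4 deliver 4→0: 0={foll,b=9,log=-}
step 5 deliver 0→4: 4={lead,b=9,log=-}
step 6 deliver 4→2: 2={foll,b=9,log=-}
step 7 deliver 2→4: —
step 8 propose(4,'s'): —
step 9 deliver 4→1: 1={foll,b=9,log=-}
step 10 deliver 1→4: —
step 11 timeout(1): 1={cand,b=11,log=-}
step 12 deliver 1→2: 2={foll,b=11,log=-}
step 13 deliver 2→1: —
step 14 deliver 1→4: 4={foll,b=11,log=-}
step 15 deliver 4→1: —
step 16 deliver 0→4: —
step 17 propose(0,'w'): —
step 18 deliver 0→4: —
step 19 deliver 4→0: 0={foll,b=9,log=s}
step 20 deliver 0→2: —
step 21 deliver 2→0: —
step 22 deliver 0→3: —
step 23 deliver 3→0: —
step 24 deliver 0→1: —
step 25 deliver 1→0: 0={foll,b=11,log=s}
step 26 deliver 2→1: —
step 27 timeout(4): 4={cand,b=19,log=-}
step 28 deliver 0→4: —
step 29 propose(1,'y'): —
step 30 propose(1,'z'): —
step 31 deliver 1→3: 3={foll,b=11,log=-}
step 32 deliver 3→1: 1={lead,b=11,log=-}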